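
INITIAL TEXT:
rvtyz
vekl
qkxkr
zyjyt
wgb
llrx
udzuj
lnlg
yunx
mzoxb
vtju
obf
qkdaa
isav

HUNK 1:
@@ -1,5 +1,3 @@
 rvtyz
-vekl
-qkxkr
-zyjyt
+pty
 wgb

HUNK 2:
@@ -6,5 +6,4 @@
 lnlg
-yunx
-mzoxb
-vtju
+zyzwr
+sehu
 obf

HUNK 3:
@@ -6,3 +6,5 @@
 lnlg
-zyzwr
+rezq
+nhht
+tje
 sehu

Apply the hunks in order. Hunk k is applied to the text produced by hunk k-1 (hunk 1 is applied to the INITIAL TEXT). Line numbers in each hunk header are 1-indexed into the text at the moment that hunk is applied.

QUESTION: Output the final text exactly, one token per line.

Answer: rvtyz
pty
wgb
llrx
udzuj
lnlg
rezq
nhht
tje
sehu
obf
qkdaa
isav

Derivation:
Hunk 1: at line 1 remove [vekl,qkxkr,zyjyt] add [pty] -> 12 lines: rvtyz pty wgb llrx udzuj lnlg yunx mzoxb vtju obf qkdaa isav
Hunk 2: at line 6 remove [yunx,mzoxb,vtju] add [zyzwr,sehu] -> 11 lines: rvtyz pty wgb llrx udzuj lnlg zyzwr sehu obf qkdaa isav
Hunk 3: at line 6 remove [zyzwr] add [rezq,nhht,tje] -> 13 lines: rvtyz pty wgb llrx udzuj lnlg rezq nhht tje sehu obf qkdaa isav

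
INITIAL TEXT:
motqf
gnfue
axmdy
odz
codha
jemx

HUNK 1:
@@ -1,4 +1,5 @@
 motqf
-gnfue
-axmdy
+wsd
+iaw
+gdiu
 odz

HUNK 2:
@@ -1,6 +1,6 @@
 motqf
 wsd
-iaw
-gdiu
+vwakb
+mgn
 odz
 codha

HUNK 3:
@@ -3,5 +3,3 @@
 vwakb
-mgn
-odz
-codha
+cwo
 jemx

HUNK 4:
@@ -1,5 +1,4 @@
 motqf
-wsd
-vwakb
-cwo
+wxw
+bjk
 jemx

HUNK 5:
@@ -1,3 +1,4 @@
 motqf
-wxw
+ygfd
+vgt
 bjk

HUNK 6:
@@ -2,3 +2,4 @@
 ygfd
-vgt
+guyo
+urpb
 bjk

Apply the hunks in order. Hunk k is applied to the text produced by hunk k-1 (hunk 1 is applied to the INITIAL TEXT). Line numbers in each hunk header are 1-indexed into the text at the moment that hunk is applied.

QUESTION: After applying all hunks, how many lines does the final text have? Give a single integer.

Answer: 6

Derivation:
Hunk 1: at line 1 remove [gnfue,axmdy] add [wsd,iaw,gdiu] -> 7 lines: motqf wsd iaw gdiu odz codha jemx
Hunk 2: at line 1 remove [iaw,gdiu] add [vwakb,mgn] -> 7 lines: motqf wsd vwakb mgn odz codha jemx
Hunk 3: at line 3 remove [mgn,odz,codha] add [cwo] -> 5 lines: motqf wsd vwakb cwo jemx
Hunk 4: at line 1 remove [wsd,vwakb,cwo] add [wxw,bjk] -> 4 lines: motqf wxw bjk jemx
Hunk 5: at line 1 remove [wxw] add [ygfd,vgt] -> 5 lines: motqf ygfd vgt bjk jemx
Hunk 6: at line 2 remove [vgt] add [guyo,urpb] -> 6 lines: motqf ygfd guyo urpb bjk jemx
Final line count: 6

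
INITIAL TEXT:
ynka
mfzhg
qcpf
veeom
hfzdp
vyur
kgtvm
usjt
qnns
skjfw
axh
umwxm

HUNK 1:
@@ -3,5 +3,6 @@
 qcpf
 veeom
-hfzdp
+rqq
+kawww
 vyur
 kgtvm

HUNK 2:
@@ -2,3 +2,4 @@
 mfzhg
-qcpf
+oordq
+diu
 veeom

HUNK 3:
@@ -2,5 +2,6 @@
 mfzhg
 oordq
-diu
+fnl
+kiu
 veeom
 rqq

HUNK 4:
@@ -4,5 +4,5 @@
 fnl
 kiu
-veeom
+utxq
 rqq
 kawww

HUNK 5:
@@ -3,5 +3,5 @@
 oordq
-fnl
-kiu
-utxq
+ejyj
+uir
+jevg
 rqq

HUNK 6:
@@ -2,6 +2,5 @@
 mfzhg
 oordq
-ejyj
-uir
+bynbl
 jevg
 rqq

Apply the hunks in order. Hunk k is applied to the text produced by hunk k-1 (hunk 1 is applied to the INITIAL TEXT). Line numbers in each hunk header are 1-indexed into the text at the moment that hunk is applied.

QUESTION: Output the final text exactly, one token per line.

Hunk 1: at line 3 remove [hfzdp] add [rqq,kawww] -> 13 lines: ynka mfzhg qcpf veeom rqq kawww vyur kgtvm usjt qnns skjfw axh umwxm
Hunk 2: at line 2 remove [qcpf] add [oordq,diu] -> 14 lines: ynka mfzhg oordq diu veeom rqq kawww vyur kgtvm usjt qnns skjfw axh umwxm
Hunk 3: at line 2 remove [diu] add [fnl,kiu] -> 15 lines: ynka mfzhg oordq fnl kiu veeom rqq kawww vyur kgtvm usjt qnns skjfw axh umwxm
Hunk 4: at line 4 remove [veeom] add [utxq] -> 15 lines: ynka mfzhg oordq fnl kiu utxq rqq kawww vyur kgtvm usjt qnns skjfw axh umwxm
Hunk 5: at line 3 remove [fnl,kiu,utxq] add [ejyj,uir,jevg] -> 15 lines: ynka mfzhg oordq ejyj uir jevg rqq kawww vyur kgtvm usjt qnns skjfw axh umwxm
Hunk 6: at line 2 remove [ejyj,uir] add [bynbl] -> 14 lines: ynka mfzhg oordq bynbl jevg rqq kawww vyur kgtvm usjt qnns skjfw axh umwxm

Answer: ynka
mfzhg
oordq
bynbl
jevg
rqq
kawww
vyur
kgtvm
usjt
qnns
skjfw
axh
umwxm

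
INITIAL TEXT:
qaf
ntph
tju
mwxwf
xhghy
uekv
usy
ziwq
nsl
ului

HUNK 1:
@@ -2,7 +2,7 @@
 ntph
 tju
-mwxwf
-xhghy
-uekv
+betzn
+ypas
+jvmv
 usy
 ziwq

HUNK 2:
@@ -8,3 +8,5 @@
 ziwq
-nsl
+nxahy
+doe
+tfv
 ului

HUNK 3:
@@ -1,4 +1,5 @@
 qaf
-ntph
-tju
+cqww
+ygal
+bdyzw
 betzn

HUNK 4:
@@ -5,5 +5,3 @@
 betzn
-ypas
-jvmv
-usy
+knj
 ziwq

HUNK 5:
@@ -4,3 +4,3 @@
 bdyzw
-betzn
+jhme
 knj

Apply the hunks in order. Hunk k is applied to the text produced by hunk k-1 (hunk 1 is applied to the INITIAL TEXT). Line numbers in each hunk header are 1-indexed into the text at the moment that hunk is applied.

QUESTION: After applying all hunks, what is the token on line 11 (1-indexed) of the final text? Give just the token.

Hunk 1: at line 2 remove [mwxwf,xhghy,uekv] add [betzn,ypas,jvmv] -> 10 lines: qaf ntph tju betzn ypas jvmv usy ziwq nsl ului
Hunk 2: at line 8 remove [nsl] add [nxahy,doe,tfv] -> 12 lines: qaf ntph tju betzn ypas jvmv usy ziwq nxahy doe tfv ului
Hunk 3: at line 1 remove [ntph,tju] add [cqww,ygal,bdyzw] -> 13 lines: qaf cqww ygal bdyzw betzn ypas jvmv usy ziwq nxahy doe tfv ului
Hunk 4: at line 5 remove [ypas,jvmv,usy] add [knj] -> 11 lines: qaf cqww ygal bdyzw betzn knj ziwq nxahy doe tfv ului
Hunk 5: at line 4 remove [betzn] add [jhme] -> 11 lines: qaf cqww ygal bdyzw jhme knj ziwq nxahy doe tfv ului
Final line 11: ului

Answer: ului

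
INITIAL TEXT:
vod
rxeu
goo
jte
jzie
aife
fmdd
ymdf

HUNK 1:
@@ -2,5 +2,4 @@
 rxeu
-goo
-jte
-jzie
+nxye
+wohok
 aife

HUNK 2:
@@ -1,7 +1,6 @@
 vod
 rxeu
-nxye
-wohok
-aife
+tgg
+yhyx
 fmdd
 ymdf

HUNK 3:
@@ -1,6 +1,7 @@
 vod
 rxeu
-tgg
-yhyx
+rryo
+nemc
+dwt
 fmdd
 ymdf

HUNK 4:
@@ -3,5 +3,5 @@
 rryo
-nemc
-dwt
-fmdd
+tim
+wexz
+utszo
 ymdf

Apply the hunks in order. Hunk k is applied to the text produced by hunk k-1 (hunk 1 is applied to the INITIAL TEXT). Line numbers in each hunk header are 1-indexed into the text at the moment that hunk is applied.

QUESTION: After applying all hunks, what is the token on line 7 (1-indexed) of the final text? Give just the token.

Hunk 1: at line 2 remove [goo,jte,jzie] add [nxye,wohok] -> 7 lines: vod rxeu nxye wohok aife fmdd ymdf
Hunk 2: at line 1 remove [nxye,wohok,aife] add [tgg,yhyx] -> 6 lines: vod rxeu tgg yhyx fmdd ymdf
Hunk 3: at line 1 remove [tgg,yhyx] add [rryo,nemc,dwt] -> 7 lines: vod rxeu rryo nemc dwt fmdd ymdf
Hunk 4: at line 3 remove [nemc,dwt,fmdd] add [tim,wexz,utszo] -> 7 lines: vod rxeu rryo tim wexz utszo ymdf
Final line 7: ymdf

Answer: ymdf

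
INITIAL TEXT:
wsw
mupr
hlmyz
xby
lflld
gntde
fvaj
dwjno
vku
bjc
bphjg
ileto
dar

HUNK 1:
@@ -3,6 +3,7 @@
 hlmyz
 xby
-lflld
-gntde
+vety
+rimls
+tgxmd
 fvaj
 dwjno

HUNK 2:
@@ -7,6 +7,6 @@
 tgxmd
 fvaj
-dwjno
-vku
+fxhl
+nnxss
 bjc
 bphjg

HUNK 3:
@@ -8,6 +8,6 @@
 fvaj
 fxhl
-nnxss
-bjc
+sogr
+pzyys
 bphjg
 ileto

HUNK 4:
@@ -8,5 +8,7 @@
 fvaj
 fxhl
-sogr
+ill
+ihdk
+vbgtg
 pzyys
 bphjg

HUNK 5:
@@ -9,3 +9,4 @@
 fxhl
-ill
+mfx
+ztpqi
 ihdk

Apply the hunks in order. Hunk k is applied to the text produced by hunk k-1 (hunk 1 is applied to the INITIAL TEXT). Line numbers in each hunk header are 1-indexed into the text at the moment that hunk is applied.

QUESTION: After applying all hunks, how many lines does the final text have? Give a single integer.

Hunk 1: at line 3 remove [lflld,gntde] add [vety,rimls,tgxmd] -> 14 lines: wsw mupr hlmyz xby vety rimls tgxmd fvaj dwjno vku bjc bphjg ileto dar
Hunk 2: at line 7 remove [dwjno,vku] add [fxhl,nnxss] -> 14 lines: wsw mupr hlmyz xby vety rimls tgxmd fvaj fxhl nnxss bjc bphjg ileto dar
Hunk 3: at line 8 remove [nnxss,bjc] add [sogr,pzyys] -> 14 lines: wsw mupr hlmyz xby vety rimls tgxmd fvaj fxhl sogr pzyys bphjg ileto dar
Hunk 4: at line 8 remove [sogr] add [ill,ihdk,vbgtg] -> 16 lines: wsw mupr hlmyz xby vety rimls tgxmd fvaj fxhl ill ihdk vbgtg pzyys bphjg ileto dar
Hunk 5: at line 9 remove [ill] add [mfx,ztpqi] -> 17 lines: wsw mupr hlmyz xby vety rimls tgxmd fvaj fxhl mfx ztpqi ihdk vbgtg pzyys bphjg ileto dar
Final line count: 17

Answer: 17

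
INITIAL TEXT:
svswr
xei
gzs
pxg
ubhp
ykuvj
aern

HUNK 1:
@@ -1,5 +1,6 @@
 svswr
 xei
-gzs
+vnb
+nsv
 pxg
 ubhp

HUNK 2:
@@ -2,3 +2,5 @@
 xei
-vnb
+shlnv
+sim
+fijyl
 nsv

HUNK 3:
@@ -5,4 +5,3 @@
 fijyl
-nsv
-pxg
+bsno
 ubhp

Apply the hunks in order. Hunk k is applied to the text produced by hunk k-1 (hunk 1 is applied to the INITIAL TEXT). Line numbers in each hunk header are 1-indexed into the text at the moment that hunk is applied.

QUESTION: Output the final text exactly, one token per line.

Answer: svswr
xei
shlnv
sim
fijyl
bsno
ubhp
ykuvj
aern

Derivation:
Hunk 1: at line 1 remove [gzs] add [vnb,nsv] -> 8 lines: svswr xei vnb nsv pxg ubhp ykuvj aern
Hunk 2: at line 2 remove [vnb] add [shlnv,sim,fijyl] -> 10 lines: svswr xei shlnv sim fijyl nsv pxg ubhp ykuvj aern
Hunk 3: at line 5 remove [nsv,pxg] add [bsno] -> 9 lines: svswr xei shlnv sim fijyl bsno ubhp ykuvj aern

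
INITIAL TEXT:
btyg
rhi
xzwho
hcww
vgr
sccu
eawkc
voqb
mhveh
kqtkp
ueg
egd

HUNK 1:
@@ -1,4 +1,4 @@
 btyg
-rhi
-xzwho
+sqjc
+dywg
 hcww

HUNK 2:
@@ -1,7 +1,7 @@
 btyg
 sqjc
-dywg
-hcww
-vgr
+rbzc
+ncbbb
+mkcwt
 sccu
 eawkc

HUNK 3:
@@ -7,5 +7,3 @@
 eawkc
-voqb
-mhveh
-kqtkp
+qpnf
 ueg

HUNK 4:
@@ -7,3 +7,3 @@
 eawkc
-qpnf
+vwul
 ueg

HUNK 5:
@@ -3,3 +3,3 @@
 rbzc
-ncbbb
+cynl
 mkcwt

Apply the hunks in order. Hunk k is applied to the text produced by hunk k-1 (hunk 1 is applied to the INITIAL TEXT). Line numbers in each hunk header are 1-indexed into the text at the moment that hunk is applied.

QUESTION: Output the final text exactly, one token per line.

Answer: btyg
sqjc
rbzc
cynl
mkcwt
sccu
eawkc
vwul
ueg
egd

Derivation:
Hunk 1: at line 1 remove [rhi,xzwho] add [sqjc,dywg] -> 12 lines: btyg sqjc dywg hcww vgr sccu eawkc voqb mhveh kqtkp ueg egd
Hunk 2: at line 1 remove [dywg,hcww,vgr] add [rbzc,ncbbb,mkcwt] -> 12 lines: btyg sqjc rbzc ncbbb mkcwt sccu eawkc voqb mhveh kqtkp ueg egd
Hunk 3: at line 7 remove [voqb,mhveh,kqtkp] add [qpnf] -> 10 lines: btyg sqjc rbzc ncbbb mkcwt sccu eawkc qpnf ueg egd
Hunk 4: at line 7 remove [qpnf] add [vwul] -> 10 lines: btyg sqjc rbzc ncbbb mkcwt sccu eawkc vwul ueg egd
Hunk 5: at line 3 remove [ncbbb] add [cynl] -> 10 lines: btyg sqjc rbzc cynl mkcwt sccu eawkc vwul ueg egd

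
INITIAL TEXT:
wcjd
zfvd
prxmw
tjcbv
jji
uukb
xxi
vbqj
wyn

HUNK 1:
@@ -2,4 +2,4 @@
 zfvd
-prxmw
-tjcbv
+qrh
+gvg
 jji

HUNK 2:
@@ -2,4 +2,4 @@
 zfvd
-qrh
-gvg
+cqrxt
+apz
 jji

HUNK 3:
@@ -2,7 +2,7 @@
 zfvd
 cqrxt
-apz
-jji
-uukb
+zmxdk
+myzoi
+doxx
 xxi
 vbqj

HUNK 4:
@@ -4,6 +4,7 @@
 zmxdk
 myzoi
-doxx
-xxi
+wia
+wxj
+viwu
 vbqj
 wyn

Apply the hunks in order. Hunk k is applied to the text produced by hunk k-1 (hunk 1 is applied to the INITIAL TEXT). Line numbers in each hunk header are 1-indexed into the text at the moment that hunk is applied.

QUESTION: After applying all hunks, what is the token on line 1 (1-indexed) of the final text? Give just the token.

Hunk 1: at line 2 remove [prxmw,tjcbv] add [qrh,gvg] -> 9 lines: wcjd zfvd qrh gvg jji uukb xxi vbqj wyn
Hunk 2: at line 2 remove [qrh,gvg] add [cqrxt,apz] -> 9 lines: wcjd zfvd cqrxt apz jji uukb xxi vbqj wyn
Hunk 3: at line 2 remove [apz,jji,uukb] add [zmxdk,myzoi,doxx] -> 9 lines: wcjd zfvd cqrxt zmxdk myzoi doxx xxi vbqj wyn
Hunk 4: at line 4 remove [doxx,xxi] add [wia,wxj,viwu] -> 10 lines: wcjd zfvd cqrxt zmxdk myzoi wia wxj viwu vbqj wyn
Final line 1: wcjd

Answer: wcjd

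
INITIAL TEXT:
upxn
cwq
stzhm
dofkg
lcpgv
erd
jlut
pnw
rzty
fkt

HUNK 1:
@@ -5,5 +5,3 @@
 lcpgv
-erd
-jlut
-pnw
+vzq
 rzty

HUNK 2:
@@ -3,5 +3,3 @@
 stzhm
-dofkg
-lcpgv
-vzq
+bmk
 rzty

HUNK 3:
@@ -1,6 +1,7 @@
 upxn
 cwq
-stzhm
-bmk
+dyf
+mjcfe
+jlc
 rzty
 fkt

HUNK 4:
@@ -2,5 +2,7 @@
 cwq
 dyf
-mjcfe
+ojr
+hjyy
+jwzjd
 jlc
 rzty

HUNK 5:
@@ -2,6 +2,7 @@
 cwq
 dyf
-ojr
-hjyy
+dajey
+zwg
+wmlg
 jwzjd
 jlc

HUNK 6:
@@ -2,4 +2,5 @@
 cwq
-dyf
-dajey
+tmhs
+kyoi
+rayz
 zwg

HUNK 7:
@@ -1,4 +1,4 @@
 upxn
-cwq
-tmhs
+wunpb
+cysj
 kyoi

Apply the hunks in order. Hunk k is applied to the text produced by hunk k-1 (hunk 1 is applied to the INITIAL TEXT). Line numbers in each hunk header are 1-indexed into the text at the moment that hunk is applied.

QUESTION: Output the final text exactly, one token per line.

Hunk 1: at line 5 remove [erd,jlut,pnw] add [vzq] -> 8 lines: upxn cwq stzhm dofkg lcpgv vzq rzty fkt
Hunk 2: at line 3 remove [dofkg,lcpgv,vzq] add [bmk] -> 6 lines: upxn cwq stzhm bmk rzty fkt
Hunk 3: at line 1 remove [stzhm,bmk] add [dyf,mjcfe,jlc] -> 7 lines: upxn cwq dyf mjcfe jlc rzty fkt
Hunk 4: at line 2 remove [mjcfe] add [ojr,hjyy,jwzjd] -> 9 lines: upxn cwq dyf ojr hjyy jwzjd jlc rzty fkt
Hunk 5: at line 2 remove [ojr,hjyy] add [dajey,zwg,wmlg] -> 10 lines: upxn cwq dyf dajey zwg wmlg jwzjd jlc rzty fkt
Hunk 6: at line 2 remove [dyf,dajey] add [tmhs,kyoi,rayz] -> 11 lines: upxn cwq tmhs kyoi rayz zwg wmlg jwzjd jlc rzty fkt
Hunk 7: at line 1 remove [cwq,tmhs] add [wunpb,cysj] -> 11 lines: upxn wunpb cysj kyoi rayz zwg wmlg jwzjd jlc rzty fkt

Answer: upxn
wunpb
cysj
kyoi
rayz
zwg
wmlg
jwzjd
jlc
rzty
fkt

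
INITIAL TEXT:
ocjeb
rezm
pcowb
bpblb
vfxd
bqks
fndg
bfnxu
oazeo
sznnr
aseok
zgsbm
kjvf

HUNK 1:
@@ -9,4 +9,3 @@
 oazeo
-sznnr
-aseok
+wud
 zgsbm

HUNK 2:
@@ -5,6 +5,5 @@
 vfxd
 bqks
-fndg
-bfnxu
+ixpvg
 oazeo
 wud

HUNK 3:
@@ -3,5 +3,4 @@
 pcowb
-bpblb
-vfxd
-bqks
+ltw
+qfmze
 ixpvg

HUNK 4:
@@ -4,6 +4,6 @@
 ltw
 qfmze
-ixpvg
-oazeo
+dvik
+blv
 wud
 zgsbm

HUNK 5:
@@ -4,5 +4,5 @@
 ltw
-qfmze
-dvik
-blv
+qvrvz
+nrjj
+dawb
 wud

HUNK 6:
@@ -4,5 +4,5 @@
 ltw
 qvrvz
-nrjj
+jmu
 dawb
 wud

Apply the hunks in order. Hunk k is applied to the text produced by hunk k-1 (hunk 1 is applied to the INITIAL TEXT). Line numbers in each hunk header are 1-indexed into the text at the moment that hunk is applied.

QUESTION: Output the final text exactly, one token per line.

Answer: ocjeb
rezm
pcowb
ltw
qvrvz
jmu
dawb
wud
zgsbm
kjvf

Derivation:
Hunk 1: at line 9 remove [sznnr,aseok] add [wud] -> 12 lines: ocjeb rezm pcowb bpblb vfxd bqks fndg bfnxu oazeo wud zgsbm kjvf
Hunk 2: at line 5 remove [fndg,bfnxu] add [ixpvg] -> 11 lines: ocjeb rezm pcowb bpblb vfxd bqks ixpvg oazeo wud zgsbm kjvf
Hunk 3: at line 3 remove [bpblb,vfxd,bqks] add [ltw,qfmze] -> 10 lines: ocjeb rezm pcowb ltw qfmze ixpvg oazeo wud zgsbm kjvf
Hunk 4: at line 4 remove [ixpvg,oazeo] add [dvik,blv] -> 10 lines: ocjeb rezm pcowb ltw qfmze dvik blv wud zgsbm kjvf
Hunk 5: at line 4 remove [qfmze,dvik,blv] add [qvrvz,nrjj,dawb] -> 10 lines: ocjeb rezm pcowb ltw qvrvz nrjj dawb wud zgsbm kjvf
Hunk 6: at line 4 remove [nrjj] add [jmu] -> 10 lines: ocjeb rezm pcowb ltw qvrvz jmu dawb wud zgsbm kjvf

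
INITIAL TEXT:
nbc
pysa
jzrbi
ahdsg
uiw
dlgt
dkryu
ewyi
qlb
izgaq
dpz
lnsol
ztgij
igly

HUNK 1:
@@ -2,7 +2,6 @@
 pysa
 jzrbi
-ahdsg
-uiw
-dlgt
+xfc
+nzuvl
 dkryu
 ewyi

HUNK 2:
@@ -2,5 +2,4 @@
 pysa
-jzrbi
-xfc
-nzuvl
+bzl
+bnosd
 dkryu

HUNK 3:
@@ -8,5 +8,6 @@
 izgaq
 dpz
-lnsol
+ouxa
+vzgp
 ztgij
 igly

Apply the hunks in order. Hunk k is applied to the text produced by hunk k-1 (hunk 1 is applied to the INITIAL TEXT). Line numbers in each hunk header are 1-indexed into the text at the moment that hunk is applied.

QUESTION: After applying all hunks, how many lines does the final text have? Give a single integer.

Answer: 13

Derivation:
Hunk 1: at line 2 remove [ahdsg,uiw,dlgt] add [xfc,nzuvl] -> 13 lines: nbc pysa jzrbi xfc nzuvl dkryu ewyi qlb izgaq dpz lnsol ztgij igly
Hunk 2: at line 2 remove [jzrbi,xfc,nzuvl] add [bzl,bnosd] -> 12 lines: nbc pysa bzl bnosd dkryu ewyi qlb izgaq dpz lnsol ztgij igly
Hunk 3: at line 8 remove [lnsol] add [ouxa,vzgp] -> 13 lines: nbc pysa bzl bnosd dkryu ewyi qlb izgaq dpz ouxa vzgp ztgij igly
Final line count: 13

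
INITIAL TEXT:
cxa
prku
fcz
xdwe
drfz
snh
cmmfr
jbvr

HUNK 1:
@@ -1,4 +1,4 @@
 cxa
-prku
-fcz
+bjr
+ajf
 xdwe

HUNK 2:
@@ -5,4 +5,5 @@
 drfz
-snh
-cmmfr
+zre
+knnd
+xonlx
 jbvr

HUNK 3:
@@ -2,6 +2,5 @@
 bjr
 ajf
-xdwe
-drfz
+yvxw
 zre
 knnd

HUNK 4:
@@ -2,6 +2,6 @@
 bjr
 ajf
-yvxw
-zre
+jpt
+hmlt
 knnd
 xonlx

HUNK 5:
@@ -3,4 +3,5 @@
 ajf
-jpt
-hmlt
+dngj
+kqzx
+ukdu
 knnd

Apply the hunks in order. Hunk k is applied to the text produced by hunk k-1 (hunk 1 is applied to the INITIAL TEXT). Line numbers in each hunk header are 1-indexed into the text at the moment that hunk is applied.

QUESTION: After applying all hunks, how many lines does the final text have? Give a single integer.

Hunk 1: at line 1 remove [prku,fcz] add [bjr,ajf] -> 8 lines: cxa bjr ajf xdwe drfz snh cmmfr jbvr
Hunk 2: at line 5 remove [snh,cmmfr] add [zre,knnd,xonlx] -> 9 lines: cxa bjr ajf xdwe drfz zre knnd xonlx jbvr
Hunk 3: at line 2 remove [xdwe,drfz] add [yvxw] -> 8 lines: cxa bjr ajf yvxw zre knnd xonlx jbvr
Hunk 4: at line 2 remove [yvxw,zre] add [jpt,hmlt] -> 8 lines: cxa bjr ajf jpt hmlt knnd xonlx jbvr
Hunk 5: at line 3 remove [jpt,hmlt] add [dngj,kqzx,ukdu] -> 9 lines: cxa bjr ajf dngj kqzx ukdu knnd xonlx jbvr
Final line count: 9

Answer: 9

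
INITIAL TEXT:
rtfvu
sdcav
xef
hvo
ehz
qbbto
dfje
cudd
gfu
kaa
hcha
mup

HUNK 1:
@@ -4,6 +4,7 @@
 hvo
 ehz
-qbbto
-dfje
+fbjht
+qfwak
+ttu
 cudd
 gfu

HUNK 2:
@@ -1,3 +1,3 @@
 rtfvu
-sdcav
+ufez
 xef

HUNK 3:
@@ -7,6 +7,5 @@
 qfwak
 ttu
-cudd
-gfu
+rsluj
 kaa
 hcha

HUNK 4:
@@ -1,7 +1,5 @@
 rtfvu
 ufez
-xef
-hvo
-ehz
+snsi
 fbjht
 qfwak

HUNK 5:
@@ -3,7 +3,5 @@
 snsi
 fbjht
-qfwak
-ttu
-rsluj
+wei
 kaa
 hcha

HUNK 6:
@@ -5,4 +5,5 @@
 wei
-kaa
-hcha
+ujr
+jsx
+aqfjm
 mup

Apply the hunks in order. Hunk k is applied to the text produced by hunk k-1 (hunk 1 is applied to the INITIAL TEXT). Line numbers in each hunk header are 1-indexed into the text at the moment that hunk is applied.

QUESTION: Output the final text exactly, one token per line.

Hunk 1: at line 4 remove [qbbto,dfje] add [fbjht,qfwak,ttu] -> 13 lines: rtfvu sdcav xef hvo ehz fbjht qfwak ttu cudd gfu kaa hcha mup
Hunk 2: at line 1 remove [sdcav] add [ufez] -> 13 lines: rtfvu ufez xef hvo ehz fbjht qfwak ttu cudd gfu kaa hcha mup
Hunk 3: at line 7 remove [cudd,gfu] add [rsluj] -> 12 lines: rtfvu ufez xef hvo ehz fbjht qfwak ttu rsluj kaa hcha mup
Hunk 4: at line 1 remove [xef,hvo,ehz] add [snsi] -> 10 lines: rtfvu ufez snsi fbjht qfwak ttu rsluj kaa hcha mup
Hunk 5: at line 3 remove [qfwak,ttu,rsluj] add [wei] -> 8 lines: rtfvu ufez snsi fbjht wei kaa hcha mup
Hunk 6: at line 5 remove [kaa,hcha] add [ujr,jsx,aqfjm] -> 9 lines: rtfvu ufez snsi fbjht wei ujr jsx aqfjm mup

Answer: rtfvu
ufez
snsi
fbjht
wei
ujr
jsx
aqfjm
mup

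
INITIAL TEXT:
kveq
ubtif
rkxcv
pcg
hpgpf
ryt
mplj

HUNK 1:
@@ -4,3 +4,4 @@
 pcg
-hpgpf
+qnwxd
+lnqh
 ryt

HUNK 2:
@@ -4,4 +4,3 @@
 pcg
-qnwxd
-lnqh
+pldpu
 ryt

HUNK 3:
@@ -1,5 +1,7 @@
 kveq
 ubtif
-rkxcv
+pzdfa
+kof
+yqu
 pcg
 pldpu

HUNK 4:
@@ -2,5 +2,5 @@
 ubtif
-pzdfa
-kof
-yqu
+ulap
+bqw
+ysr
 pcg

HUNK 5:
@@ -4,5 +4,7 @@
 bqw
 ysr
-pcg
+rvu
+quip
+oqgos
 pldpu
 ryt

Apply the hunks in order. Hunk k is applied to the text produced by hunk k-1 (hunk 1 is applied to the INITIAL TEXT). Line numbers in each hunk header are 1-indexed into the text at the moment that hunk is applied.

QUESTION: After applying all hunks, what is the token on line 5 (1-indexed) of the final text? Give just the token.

Answer: ysr

Derivation:
Hunk 1: at line 4 remove [hpgpf] add [qnwxd,lnqh] -> 8 lines: kveq ubtif rkxcv pcg qnwxd lnqh ryt mplj
Hunk 2: at line 4 remove [qnwxd,lnqh] add [pldpu] -> 7 lines: kveq ubtif rkxcv pcg pldpu ryt mplj
Hunk 3: at line 1 remove [rkxcv] add [pzdfa,kof,yqu] -> 9 lines: kveq ubtif pzdfa kof yqu pcg pldpu ryt mplj
Hunk 4: at line 2 remove [pzdfa,kof,yqu] add [ulap,bqw,ysr] -> 9 lines: kveq ubtif ulap bqw ysr pcg pldpu ryt mplj
Hunk 5: at line 4 remove [pcg] add [rvu,quip,oqgos] -> 11 lines: kveq ubtif ulap bqw ysr rvu quip oqgos pldpu ryt mplj
Final line 5: ysr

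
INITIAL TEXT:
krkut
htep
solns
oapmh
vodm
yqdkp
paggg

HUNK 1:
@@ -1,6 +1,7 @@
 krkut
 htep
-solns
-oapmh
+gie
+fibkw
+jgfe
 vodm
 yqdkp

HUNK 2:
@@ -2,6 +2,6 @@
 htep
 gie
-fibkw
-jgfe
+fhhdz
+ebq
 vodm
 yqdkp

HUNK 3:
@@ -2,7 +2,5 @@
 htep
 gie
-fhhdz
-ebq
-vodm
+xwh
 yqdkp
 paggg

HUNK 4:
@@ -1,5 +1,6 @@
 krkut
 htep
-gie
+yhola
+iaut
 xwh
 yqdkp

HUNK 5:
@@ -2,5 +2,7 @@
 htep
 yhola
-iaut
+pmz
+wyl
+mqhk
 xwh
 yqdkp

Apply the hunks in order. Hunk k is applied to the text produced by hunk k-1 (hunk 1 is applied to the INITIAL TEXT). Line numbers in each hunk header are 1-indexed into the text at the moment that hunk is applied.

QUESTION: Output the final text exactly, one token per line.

Answer: krkut
htep
yhola
pmz
wyl
mqhk
xwh
yqdkp
paggg

Derivation:
Hunk 1: at line 1 remove [solns,oapmh] add [gie,fibkw,jgfe] -> 8 lines: krkut htep gie fibkw jgfe vodm yqdkp paggg
Hunk 2: at line 2 remove [fibkw,jgfe] add [fhhdz,ebq] -> 8 lines: krkut htep gie fhhdz ebq vodm yqdkp paggg
Hunk 3: at line 2 remove [fhhdz,ebq,vodm] add [xwh] -> 6 lines: krkut htep gie xwh yqdkp paggg
Hunk 4: at line 1 remove [gie] add [yhola,iaut] -> 7 lines: krkut htep yhola iaut xwh yqdkp paggg
Hunk 5: at line 2 remove [iaut] add [pmz,wyl,mqhk] -> 9 lines: krkut htep yhola pmz wyl mqhk xwh yqdkp paggg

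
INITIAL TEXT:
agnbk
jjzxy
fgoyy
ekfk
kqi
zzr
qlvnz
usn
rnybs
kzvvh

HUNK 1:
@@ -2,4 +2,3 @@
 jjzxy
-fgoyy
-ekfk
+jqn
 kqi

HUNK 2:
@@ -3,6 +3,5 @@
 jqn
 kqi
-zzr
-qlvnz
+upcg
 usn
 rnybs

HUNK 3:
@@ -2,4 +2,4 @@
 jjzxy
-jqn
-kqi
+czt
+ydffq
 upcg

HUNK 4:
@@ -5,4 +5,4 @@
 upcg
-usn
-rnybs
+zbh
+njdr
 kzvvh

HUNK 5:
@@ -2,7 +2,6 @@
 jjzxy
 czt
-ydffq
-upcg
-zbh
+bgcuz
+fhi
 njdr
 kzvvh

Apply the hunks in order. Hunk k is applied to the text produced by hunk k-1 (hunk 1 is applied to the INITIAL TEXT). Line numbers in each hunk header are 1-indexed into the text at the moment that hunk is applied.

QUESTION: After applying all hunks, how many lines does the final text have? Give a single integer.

Hunk 1: at line 2 remove [fgoyy,ekfk] add [jqn] -> 9 lines: agnbk jjzxy jqn kqi zzr qlvnz usn rnybs kzvvh
Hunk 2: at line 3 remove [zzr,qlvnz] add [upcg] -> 8 lines: agnbk jjzxy jqn kqi upcg usn rnybs kzvvh
Hunk 3: at line 2 remove [jqn,kqi] add [czt,ydffq] -> 8 lines: agnbk jjzxy czt ydffq upcg usn rnybs kzvvh
Hunk 4: at line 5 remove [usn,rnybs] add [zbh,njdr] -> 8 lines: agnbk jjzxy czt ydffq upcg zbh njdr kzvvh
Hunk 5: at line 2 remove [ydffq,upcg,zbh] add [bgcuz,fhi] -> 7 lines: agnbk jjzxy czt bgcuz fhi njdr kzvvh
Final line count: 7

Answer: 7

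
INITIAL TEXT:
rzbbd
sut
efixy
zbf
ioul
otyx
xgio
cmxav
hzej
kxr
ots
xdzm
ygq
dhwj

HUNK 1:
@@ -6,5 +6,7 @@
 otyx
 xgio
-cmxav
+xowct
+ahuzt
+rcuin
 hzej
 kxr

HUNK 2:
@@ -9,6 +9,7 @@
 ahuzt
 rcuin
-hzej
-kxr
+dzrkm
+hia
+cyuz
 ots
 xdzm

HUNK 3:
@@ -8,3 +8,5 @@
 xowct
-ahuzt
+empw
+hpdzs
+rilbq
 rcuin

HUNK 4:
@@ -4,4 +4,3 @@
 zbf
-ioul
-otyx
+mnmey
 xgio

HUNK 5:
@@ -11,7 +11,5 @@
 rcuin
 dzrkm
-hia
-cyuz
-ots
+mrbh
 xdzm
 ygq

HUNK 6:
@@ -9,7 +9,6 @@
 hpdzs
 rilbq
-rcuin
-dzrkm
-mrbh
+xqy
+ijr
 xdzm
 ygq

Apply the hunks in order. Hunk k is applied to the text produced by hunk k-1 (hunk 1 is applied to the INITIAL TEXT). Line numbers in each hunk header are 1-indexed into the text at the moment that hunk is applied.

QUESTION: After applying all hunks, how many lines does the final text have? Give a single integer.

Answer: 15

Derivation:
Hunk 1: at line 6 remove [cmxav] add [xowct,ahuzt,rcuin] -> 16 lines: rzbbd sut efixy zbf ioul otyx xgio xowct ahuzt rcuin hzej kxr ots xdzm ygq dhwj
Hunk 2: at line 9 remove [hzej,kxr] add [dzrkm,hia,cyuz] -> 17 lines: rzbbd sut efixy zbf ioul otyx xgio xowct ahuzt rcuin dzrkm hia cyuz ots xdzm ygq dhwj
Hunk 3: at line 8 remove [ahuzt] add [empw,hpdzs,rilbq] -> 19 lines: rzbbd sut efixy zbf ioul otyx xgio xowct empw hpdzs rilbq rcuin dzrkm hia cyuz ots xdzm ygq dhwj
Hunk 4: at line 4 remove [ioul,otyx] add [mnmey] -> 18 lines: rzbbd sut efixy zbf mnmey xgio xowct empw hpdzs rilbq rcuin dzrkm hia cyuz ots xdzm ygq dhwj
Hunk 5: at line 11 remove [hia,cyuz,ots] add [mrbh] -> 16 lines: rzbbd sut efixy zbf mnmey xgio xowct empw hpdzs rilbq rcuin dzrkm mrbh xdzm ygq dhwj
Hunk 6: at line 9 remove [rcuin,dzrkm,mrbh] add [xqy,ijr] -> 15 lines: rzbbd sut efixy zbf mnmey xgio xowct empw hpdzs rilbq xqy ijr xdzm ygq dhwj
Final line count: 15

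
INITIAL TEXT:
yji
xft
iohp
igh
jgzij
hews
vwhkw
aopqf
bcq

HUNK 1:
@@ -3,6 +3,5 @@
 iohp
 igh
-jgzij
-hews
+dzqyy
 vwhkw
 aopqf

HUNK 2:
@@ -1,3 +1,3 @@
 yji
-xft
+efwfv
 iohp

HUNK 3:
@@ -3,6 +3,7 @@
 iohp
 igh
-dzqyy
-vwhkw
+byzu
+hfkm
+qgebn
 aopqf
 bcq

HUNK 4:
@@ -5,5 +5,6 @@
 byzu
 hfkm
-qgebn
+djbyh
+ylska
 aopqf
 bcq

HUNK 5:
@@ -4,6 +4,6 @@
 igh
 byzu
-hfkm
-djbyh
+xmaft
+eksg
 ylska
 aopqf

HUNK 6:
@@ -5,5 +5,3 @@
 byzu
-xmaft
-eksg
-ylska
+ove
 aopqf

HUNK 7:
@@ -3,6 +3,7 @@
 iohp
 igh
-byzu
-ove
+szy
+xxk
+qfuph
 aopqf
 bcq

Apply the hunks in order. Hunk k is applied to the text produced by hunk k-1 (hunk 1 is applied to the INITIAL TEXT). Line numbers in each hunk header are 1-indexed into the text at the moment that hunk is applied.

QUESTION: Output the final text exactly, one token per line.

Hunk 1: at line 3 remove [jgzij,hews] add [dzqyy] -> 8 lines: yji xft iohp igh dzqyy vwhkw aopqf bcq
Hunk 2: at line 1 remove [xft] add [efwfv] -> 8 lines: yji efwfv iohp igh dzqyy vwhkw aopqf bcq
Hunk 3: at line 3 remove [dzqyy,vwhkw] add [byzu,hfkm,qgebn] -> 9 lines: yji efwfv iohp igh byzu hfkm qgebn aopqf bcq
Hunk 4: at line 5 remove [qgebn] add [djbyh,ylska] -> 10 lines: yji efwfv iohp igh byzu hfkm djbyh ylska aopqf bcq
Hunk 5: at line 4 remove [hfkm,djbyh] add [xmaft,eksg] -> 10 lines: yji efwfv iohp igh byzu xmaft eksg ylska aopqf bcq
Hunk 6: at line 5 remove [xmaft,eksg,ylska] add [ove] -> 8 lines: yji efwfv iohp igh byzu ove aopqf bcq
Hunk 7: at line 3 remove [byzu,ove] add [szy,xxk,qfuph] -> 9 lines: yji efwfv iohp igh szy xxk qfuph aopqf bcq

Answer: yji
efwfv
iohp
igh
szy
xxk
qfuph
aopqf
bcq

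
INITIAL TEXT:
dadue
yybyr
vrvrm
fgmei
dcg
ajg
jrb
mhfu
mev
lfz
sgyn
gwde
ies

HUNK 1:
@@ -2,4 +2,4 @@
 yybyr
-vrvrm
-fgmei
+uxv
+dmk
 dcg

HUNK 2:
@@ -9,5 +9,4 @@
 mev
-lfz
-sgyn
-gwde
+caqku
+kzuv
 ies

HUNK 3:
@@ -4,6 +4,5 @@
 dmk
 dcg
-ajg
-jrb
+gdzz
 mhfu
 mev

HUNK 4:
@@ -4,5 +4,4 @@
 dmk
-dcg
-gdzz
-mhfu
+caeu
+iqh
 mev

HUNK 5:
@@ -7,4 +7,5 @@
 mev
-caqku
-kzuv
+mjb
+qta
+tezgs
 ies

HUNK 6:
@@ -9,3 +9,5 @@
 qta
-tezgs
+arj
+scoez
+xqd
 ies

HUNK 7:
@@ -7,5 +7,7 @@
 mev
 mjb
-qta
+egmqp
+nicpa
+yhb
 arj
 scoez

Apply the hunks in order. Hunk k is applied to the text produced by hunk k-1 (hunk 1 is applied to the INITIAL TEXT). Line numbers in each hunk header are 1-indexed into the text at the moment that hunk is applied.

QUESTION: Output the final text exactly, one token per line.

Hunk 1: at line 2 remove [vrvrm,fgmei] add [uxv,dmk] -> 13 lines: dadue yybyr uxv dmk dcg ajg jrb mhfu mev lfz sgyn gwde ies
Hunk 2: at line 9 remove [lfz,sgyn,gwde] add [caqku,kzuv] -> 12 lines: dadue yybyr uxv dmk dcg ajg jrb mhfu mev caqku kzuv ies
Hunk 3: at line 4 remove [ajg,jrb] add [gdzz] -> 11 lines: dadue yybyr uxv dmk dcg gdzz mhfu mev caqku kzuv ies
Hunk 4: at line 4 remove [dcg,gdzz,mhfu] add [caeu,iqh] -> 10 lines: dadue yybyr uxv dmk caeu iqh mev caqku kzuv ies
Hunk 5: at line 7 remove [caqku,kzuv] add [mjb,qta,tezgs] -> 11 lines: dadue yybyr uxv dmk caeu iqh mev mjb qta tezgs ies
Hunk 6: at line 9 remove [tezgs] add [arj,scoez,xqd] -> 13 lines: dadue yybyr uxv dmk caeu iqh mev mjb qta arj scoez xqd ies
Hunk 7: at line 7 remove [qta] add [egmqp,nicpa,yhb] -> 15 lines: dadue yybyr uxv dmk caeu iqh mev mjb egmqp nicpa yhb arj scoez xqd ies

Answer: dadue
yybyr
uxv
dmk
caeu
iqh
mev
mjb
egmqp
nicpa
yhb
arj
scoez
xqd
ies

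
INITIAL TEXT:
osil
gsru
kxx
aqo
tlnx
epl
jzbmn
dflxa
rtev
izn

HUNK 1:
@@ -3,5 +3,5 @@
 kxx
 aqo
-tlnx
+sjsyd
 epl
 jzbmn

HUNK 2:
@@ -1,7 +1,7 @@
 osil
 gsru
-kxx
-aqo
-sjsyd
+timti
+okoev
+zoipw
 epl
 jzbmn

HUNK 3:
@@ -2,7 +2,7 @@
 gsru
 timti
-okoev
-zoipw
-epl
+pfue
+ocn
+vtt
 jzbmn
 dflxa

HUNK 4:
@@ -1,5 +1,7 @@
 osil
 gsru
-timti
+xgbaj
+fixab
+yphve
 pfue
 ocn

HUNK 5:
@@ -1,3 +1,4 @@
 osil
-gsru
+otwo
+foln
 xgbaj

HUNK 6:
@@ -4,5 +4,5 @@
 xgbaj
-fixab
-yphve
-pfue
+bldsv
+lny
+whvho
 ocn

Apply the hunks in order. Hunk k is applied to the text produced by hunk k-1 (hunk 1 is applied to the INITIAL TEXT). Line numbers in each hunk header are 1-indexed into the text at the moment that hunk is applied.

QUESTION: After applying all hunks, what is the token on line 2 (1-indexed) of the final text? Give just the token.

Hunk 1: at line 3 remove [tlnx] add [sjsyd] -> 10 lines: osil gsru kxx aqo sjsyd epl jzbmn dflxa rtev izn
Hunk 2: at line 1 remove [kxx,aqo,sjsyd] add [timti,okoev,zoipw] -> 10 lines: osil gsru timti okoev zoipw epl jzbmn dflxa rtev izn
Hunk 3: at line 2 remove [okoev,zoipw,epl] add [pfue,ocn,vtt] -> 10 lines: osil gsru timti pfue ocn vtt jzbmn dflxa rtev izn
Hunk 4: at line 1 remove [timti] add [xgbaj,fixab,yphve] -> 12 lines: osil gsru xgbaj fixab yphve pfue ocn vtt jzbmn dflxa rtev izn
Hunk 5: at line 1 remove [gsru] add [otwo,foln] -> 13 lines: osil otwo foln xgbaj fixab yphve pfue ocn vtt jzbmn dflxa rtev izn
Hunk 6: at line 4 remove [fixab,yphve,pfue] add [bldsv,lny,whvho] -> 13 lines: osil otwo foln xgbaj bldsv lny whvho ocn vtt jzbmn dflxa rtev izn
Final line 2: otwo

Answer: otwo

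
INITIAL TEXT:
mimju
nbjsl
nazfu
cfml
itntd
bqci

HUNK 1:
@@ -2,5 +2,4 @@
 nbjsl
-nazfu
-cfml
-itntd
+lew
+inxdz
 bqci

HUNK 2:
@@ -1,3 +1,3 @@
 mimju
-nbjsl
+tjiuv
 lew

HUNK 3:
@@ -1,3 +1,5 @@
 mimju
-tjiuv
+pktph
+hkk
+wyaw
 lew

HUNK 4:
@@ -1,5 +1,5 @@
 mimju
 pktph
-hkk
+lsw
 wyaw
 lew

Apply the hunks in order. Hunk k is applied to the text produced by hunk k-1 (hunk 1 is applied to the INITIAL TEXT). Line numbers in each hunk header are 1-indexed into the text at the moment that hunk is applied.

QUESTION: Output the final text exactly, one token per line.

Answer: mimju
pktph
lsw
wyaw
lew
inxdz
bqci

Derivation:
Hunk 1: at line 2 remove [nazfu,cfml,itntd] add [lew,inxdz] -> 5 lines: mimju nbjsl lew inxdz bqci
Hunk 2: at line 1 remove [nbjsl] add [tjiuv] -> 5 lines: mimju tjiuv lew inxdz bqci
Hunk 3: at line 1 remove [tjiuv] add [pktph,hkk,wyaw] -> 7 lines: mimju pktph hkk wyaw lew inxdz bqci
Hunk 4: at line 1 remove [hkk] add [lsw] -> 7 lines: mimju pktph lsw wyaw lew inxdz bqci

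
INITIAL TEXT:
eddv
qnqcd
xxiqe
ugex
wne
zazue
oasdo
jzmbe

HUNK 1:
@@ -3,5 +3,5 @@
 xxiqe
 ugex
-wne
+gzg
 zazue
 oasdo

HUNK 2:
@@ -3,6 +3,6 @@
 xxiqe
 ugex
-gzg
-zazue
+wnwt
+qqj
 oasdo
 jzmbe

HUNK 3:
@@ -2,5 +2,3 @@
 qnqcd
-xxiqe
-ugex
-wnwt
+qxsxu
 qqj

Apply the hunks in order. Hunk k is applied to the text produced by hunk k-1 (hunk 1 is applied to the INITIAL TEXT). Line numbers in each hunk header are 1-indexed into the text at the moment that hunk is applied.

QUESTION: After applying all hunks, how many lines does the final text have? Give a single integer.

Answer: 6

Derivation:
Hunk 1: at line 3 remove [wne] add [gzg] -> 8 lines: eddv qnqcd xxiqe ugex gzg zazue oasdo jzmbe
Hunk 2: at line 3 remove [gzg,zazue] add [wnwt,qqj] -> 8 lines: eddv qnqcd xxiqe ugex wnwt qqj oasdo jzmbe
Hunk 3: at line 2 remove [xxiqe,ugex,wnwt] add [qxsxu] -> 6 lines: eddv qnqcd qxsxu qqj oasdo jzmbe
Final line count: 6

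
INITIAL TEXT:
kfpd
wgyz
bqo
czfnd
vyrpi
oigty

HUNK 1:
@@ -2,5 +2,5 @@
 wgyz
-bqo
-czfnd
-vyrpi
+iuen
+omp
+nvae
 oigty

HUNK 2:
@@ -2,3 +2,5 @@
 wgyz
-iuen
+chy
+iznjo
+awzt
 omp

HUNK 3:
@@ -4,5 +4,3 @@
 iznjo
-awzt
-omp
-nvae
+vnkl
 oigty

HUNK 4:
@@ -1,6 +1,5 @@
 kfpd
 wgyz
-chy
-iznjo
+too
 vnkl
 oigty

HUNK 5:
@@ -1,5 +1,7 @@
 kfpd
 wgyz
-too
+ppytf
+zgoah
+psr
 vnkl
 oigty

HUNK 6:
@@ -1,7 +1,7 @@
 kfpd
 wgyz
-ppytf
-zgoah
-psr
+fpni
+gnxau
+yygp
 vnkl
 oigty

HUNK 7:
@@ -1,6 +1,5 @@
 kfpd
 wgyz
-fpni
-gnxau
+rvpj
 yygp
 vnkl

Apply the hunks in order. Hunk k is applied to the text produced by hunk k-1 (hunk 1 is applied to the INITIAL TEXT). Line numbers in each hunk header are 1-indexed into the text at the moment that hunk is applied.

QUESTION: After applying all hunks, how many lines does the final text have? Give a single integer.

Hunk 1: at line 2 remove [bqo,czfnd,vyrpi] add [iuen,omp,nvae] -> 6 lines: kfpd wgyz iuen omp nvae oigty
Hunk 2: at line 2 remove [iuen] add [chy,iznjo,awzt] -> 8 lines: kfpd wgyz chy iznjo awzt omp nvae oigty
Hunk 3: at line 4 remove [awzt,omp,nvae] add [vnkl] -> 6 lines: kfpd wgyz chy iznjo vnkl oigty
Hunk 4: at line 1 remove [chy,iznjo] add [too] -> 5 lines: kfpd wgyz too vnkl oigty
Hunk 5: at line 1 remove [too] add [ppytf,zgoah,psr] -> 7 lines: kfpd wgyz ppytf zgoah psr vnkl oigty
Hunk 6: at line 1 remove [ppytf,zgoah,psr] add [fpni,gnxau,yygp] -> 7 lines: kfpd wgyz fpni gnxau yygp vnkl oigty
Hunk 7: at line 1 remove [fpni,gnxau] add [rvpj] -> 6 lines: kfpd wgyz rvpj yygp vnkl oigty
Final line count: 6

Answer: 6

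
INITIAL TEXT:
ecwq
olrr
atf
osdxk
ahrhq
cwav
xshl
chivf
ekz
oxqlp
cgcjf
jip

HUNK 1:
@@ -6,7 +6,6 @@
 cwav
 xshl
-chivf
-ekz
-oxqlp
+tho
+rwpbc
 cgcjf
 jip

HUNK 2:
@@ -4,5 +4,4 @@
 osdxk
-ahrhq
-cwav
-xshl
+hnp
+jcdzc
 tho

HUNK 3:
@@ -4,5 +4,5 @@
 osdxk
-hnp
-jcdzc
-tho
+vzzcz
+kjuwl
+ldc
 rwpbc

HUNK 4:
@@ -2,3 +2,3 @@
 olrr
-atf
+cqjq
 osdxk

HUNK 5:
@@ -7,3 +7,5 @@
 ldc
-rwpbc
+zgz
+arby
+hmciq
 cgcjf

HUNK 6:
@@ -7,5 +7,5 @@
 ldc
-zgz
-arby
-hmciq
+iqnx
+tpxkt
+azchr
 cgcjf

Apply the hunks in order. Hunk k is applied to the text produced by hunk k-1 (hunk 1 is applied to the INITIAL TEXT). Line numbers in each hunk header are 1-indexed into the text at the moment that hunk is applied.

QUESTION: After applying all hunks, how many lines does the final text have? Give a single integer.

Hunk 1: at line 6 remove [chivf,ekz,oxqlp] add [tho,rwpbc] -> 11 lines: ecwq olrr atf osdxk ahrhq cwav xshl tho rwpbc cgcjf jip
Hunk 2: at line 4 remove [ahrhq,cwav,xshl] add [hnp,jcdzc] -> 10 lines: ecwq olrr atf osdxk hnp jcdzc tho rwpbc cgcjf jip
Hunk 3: at line 4 remove [hnp,jcdzc,tho] add [vzzcz,kjuwl,ldc] -> 10 lines: ecwq olrr atf osdxk vzzcz kjuwl ldc rwpbc cgcjf jip
Hunk 4: at line 2 remove [atf] add [cqjq] -> 10 lines: ecwq olrr cqjq osdxk vzzcz kjuwl ldc rwpbc cgcjf jip
Hunk 5: at line 7 remove [rwpbc] add [zgz,arby,hmciq] -> 12 lines: ecwq olrr cqjq osdxk vzzcz kjuwl ldc zgz arby hmciq cgcjf jip
Hunk 6: at line 7 remove [zgz,arby,hmciq] add [iqnx,tpxkt,azchr] -> 12 lines: ecwq olrr cqjq osdxk vzzcz kjuwl ldc iqnx tpxkt azchr cgcjf jip
Final line count: 12

Answer: 12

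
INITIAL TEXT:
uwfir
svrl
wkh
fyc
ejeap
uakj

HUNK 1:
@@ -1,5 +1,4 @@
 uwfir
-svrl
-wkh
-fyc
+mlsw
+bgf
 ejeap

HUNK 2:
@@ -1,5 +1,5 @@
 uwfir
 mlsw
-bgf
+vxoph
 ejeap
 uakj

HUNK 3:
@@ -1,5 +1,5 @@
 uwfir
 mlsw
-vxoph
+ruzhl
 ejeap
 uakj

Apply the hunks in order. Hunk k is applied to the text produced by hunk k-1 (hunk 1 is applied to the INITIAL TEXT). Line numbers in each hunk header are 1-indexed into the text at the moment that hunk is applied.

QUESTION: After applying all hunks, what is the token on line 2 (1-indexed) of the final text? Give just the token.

Hunk 1: at line 1 remove [svrl,wkh,fyc] add [mlsw,bgf] -> 5 lines: uwfir mlsw bgf ejeap uakj
Hunk 2: at line 1 remove [bgf] add [vxoph] -> 5 lines: uwfir mlsw vxoph ejeap uakj
Hunk 3: at line 1 remove [vxoph] add [ruzhl] -> 5 lines: uwfir mlsw ruzhl ejeap uakj
Final line 2: mlsw

Answer: mlsw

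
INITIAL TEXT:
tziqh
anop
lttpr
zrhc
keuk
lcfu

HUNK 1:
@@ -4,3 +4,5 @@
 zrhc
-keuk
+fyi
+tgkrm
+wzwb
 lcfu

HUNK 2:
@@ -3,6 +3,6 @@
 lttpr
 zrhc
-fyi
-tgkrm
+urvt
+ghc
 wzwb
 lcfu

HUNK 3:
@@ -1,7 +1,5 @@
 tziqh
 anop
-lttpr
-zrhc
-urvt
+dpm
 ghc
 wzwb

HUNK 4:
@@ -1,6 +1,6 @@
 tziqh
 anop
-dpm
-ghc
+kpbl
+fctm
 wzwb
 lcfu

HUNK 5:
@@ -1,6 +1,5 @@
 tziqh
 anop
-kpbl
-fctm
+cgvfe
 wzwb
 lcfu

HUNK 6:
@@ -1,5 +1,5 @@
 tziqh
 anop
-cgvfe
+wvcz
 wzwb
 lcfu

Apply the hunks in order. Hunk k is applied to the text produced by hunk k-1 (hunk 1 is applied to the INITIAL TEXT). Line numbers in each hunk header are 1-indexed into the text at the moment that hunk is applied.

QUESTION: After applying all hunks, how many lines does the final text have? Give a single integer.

Answer: 5

Derivation:
Hunk 1: at line 4 remove [keuk] add [fyi,tgkrm,wzwb] -> 8 lines: tziqh anop lttpr zrhc fyi tgkrm wzwb lcfu
Hunk 2: at line 3 remove [fyi,tgkrm] add [urvt,ghc] -> 8 lines: tziqh anop lttpr zrhc urvt ghc wzwb lcfu
Hunk 3: at line 1 remove [lttpr,zrhc,urvt] add [dpm] -> 6 lines: tziqh anop dpm ghc wzwb lcfu
Hunk 4: at line 1 remove [dpm,ghc] add [kpbl,fctm] -> 6 lines: tziqh anop kpbl fctm wzwb lcfu
Hunk 5: at line 1 remove [kpbl,fctm] add [cgvfe] -> 5 lines: tziqh anop cgvfe wzwb lcfu
Hunk 6: at line 1 remove [cgvfe] add [wvcz] -> 5 lines: tziqh anop wvcz wzwb lcfu
Final line count: 5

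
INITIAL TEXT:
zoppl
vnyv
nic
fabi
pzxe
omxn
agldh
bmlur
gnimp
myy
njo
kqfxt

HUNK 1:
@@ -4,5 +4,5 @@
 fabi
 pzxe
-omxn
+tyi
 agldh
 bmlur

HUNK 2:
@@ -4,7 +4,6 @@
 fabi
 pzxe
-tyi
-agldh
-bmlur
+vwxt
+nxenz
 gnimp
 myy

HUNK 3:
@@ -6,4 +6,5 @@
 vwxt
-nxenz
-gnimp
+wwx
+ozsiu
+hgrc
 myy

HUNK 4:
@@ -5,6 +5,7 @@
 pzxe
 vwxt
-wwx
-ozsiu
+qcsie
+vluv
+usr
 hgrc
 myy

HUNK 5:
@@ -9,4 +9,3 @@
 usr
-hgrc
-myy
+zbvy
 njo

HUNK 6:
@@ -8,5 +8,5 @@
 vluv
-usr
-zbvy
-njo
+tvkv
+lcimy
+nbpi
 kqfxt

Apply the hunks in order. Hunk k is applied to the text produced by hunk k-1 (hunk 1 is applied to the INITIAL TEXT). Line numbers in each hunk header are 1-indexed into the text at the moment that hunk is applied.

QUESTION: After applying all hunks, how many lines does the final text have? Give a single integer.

Hunk 1: at line 4 remove [omxn] add [tyi] -> 12 lines: zoppl vnyv nic fabi pzxe tyi agldh bmlur gnimp myy njo kqfxt
Hunk 2: at line 4 remove [tyi,agldh,bmlur] add [vwxt,nxenz] -> 11 lines: zoppl vnyv nic fabi pzxe vwxt nxenz gnimp myy njo kqfxt
Hunk 3: at line 6 remove [nxenz,gnimp] add [wwx,ozsiu,hgrc] -> 12 lines: zoppl vnyv nic fabi pzxe vwxt wwx ozsiu hgrc myy njo kqfxt
Hunk 4: at line 5 remove [wwx,ozsiu] add [qcsie,vluv,usr] -> 13 lines: zoppl vnyv nic fabi pzxe vwxt qcsie vluv usr hgrc myy njo kqfxt
Hunk 5: at line 9 remove [hgrc,myy] add [zbvy] -> 12 lines: zoppl vnyv nic fabi pzxe vwxt qcsie vluv usr zbvy njo kqfxt
Hunk 6: at line 8 remove [usr,zbvy,njo] add [tvkv,lcimy,nbpi] -> 12 lines: zoppl vnyv nic fabi pzxe vwxt qcsie vluv tvkv lcimy nbpi kqfxt
Final line count: 12

Answer: 12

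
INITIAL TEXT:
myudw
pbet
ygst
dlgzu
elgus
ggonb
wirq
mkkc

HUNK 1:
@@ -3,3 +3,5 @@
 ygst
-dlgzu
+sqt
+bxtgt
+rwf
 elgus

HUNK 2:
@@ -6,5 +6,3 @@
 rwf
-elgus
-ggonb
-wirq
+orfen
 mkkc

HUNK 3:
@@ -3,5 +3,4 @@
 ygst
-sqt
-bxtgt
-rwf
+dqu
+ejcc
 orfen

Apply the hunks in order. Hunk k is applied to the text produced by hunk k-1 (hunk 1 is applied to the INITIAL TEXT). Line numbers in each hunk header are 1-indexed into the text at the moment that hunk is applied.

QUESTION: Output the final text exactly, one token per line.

Hunk 1: at line 3 remove [dlgzu] add [sqt,bxtgt,rwf] -> 10 lines: myudw pbet ygst sqt bxtgt rwf elgus ggonb wirq mkkc
Hunk 2: at line 6 remove [elgus,ggonb,wirq] add [orfen] -> 8 lines: myudw pbet ygst sqt bxtgt rwf orfen mkkc
Hunk 3: at line 3 remove [sqt,bxtgt,rwf] add [dqu,ejcc] -> 7 lines: myudw pbet ygst dqu ejcc orfen mkkc

Answer: myudw
pbet
ygst
dqu
ejcc
orfen
mkkc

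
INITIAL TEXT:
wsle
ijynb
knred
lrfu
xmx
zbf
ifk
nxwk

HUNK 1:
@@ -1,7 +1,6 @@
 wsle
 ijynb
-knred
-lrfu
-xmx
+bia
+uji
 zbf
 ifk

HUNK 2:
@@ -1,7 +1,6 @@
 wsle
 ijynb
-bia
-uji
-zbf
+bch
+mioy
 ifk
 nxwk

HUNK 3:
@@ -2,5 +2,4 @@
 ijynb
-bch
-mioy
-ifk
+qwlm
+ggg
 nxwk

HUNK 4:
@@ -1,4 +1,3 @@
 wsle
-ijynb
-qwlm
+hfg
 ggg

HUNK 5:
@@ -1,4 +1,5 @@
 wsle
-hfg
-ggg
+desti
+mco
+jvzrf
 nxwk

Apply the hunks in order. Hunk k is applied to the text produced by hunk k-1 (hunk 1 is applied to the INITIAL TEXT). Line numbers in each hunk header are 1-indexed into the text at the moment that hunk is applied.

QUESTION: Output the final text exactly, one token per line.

Answer: wsle
desti
mco
jvzrf
nxwk

Derivation:
Hunk 1: at line 1 remove [knred,lrfu,xmx] add [bia,uji] -> 7 lines: wsle ijynb bia uji zbf ifk nxwk
Hunk 2: at line 1 remove [bia,uji,zbf] add [bch,mioy] -> 6 lines: wsle ijynb bch mioy ifk nxwk
Hunk 3: at line 2 remove [bch,mioy,ifk] add [qwlm,ggg] -> 5 lines: wsle ijynb qwlm ggg nxwk
Hunk 4: at line 1 remove [ijynb,qwlm] add [hfg] -> 4 lines: wsle hfg ggg nxwk
Hunk 5: at line 1 remove [hfg,ggg] add [desti,mco,jvzrf] -> 5 lines: wsle desti mco jvzrf nxwk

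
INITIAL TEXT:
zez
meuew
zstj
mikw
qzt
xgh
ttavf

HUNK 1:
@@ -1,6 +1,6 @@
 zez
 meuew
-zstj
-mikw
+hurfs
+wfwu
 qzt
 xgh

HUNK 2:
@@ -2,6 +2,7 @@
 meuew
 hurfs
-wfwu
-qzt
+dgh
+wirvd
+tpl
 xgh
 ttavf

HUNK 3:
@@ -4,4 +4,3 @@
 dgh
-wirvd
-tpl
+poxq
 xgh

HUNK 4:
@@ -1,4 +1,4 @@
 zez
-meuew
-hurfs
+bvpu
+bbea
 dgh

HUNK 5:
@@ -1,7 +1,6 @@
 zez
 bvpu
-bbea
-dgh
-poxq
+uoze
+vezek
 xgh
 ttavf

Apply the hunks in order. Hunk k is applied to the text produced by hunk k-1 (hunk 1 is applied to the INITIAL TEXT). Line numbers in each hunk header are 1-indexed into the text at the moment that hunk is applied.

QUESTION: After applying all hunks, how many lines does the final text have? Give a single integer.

Hunk 1: at line 1 remove [zstj,mikw] add [hurfs,wfwu] -> 7 lines: zez meuew hurfs wfwu qzt xgh ttavf
Hunk 2: at line 2 remove [wfwu,qzt] add [dgh,wirvd,tpl] -> 8 lines: zez meuew hurfs dgh wirvd tpl xgh ttavf
Hunk 3: at line 4 remove [wirvd,tpl] add [poxq] -> 7 lines: zez meuew hurfs dgh poxq xgh ttavf
Hunk 4: at line 1 remove [meuew,hurfs] add [bvpu,bbea] -> 7 lines: zez bvpu bbea dgh poxq xgh ttavf
Hunk 5: at line 1 remove [bbea,dgh,poxq] add [uoze,vezek] -> 6 lines: zez bvpu uoze vezek xgh ttavf
Final line count: 6

Answer: 6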